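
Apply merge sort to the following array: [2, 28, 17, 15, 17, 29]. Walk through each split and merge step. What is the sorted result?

Merge sort trace:

Split: [2, 28, 17, 15, 17, 29] -> [2, 28, 17] and [15, 17, 29]
  Split: [2, 28, 17] -> [2] and [28, 17]
    Split: [28, 17] -> [28] and [17]
    Merge: [28] + [17] -> [17, 28]
  Merge: [2] + [17, 28] -> [2, 17, 28]
  Split: [15, 17, 29] -> [15] and [17, 29]
    Split: [17, 29] -> [17] and [29]
    Merge: [17] + [29] -> [17, 29]
  Merge: [15] + [17, 29] -> [15, 17, 29]
Merge: [2, 17, 28] + [15, 17, 29] -> [2, 15, 17, 17, 28, 29]

Final sorted array: [2, 15, 17, 17, 28, 29]

The merge sort proceeds by recursively splitting the array and merging sorted halves.
After all merges, the sorted array is [2, 15, 17, 17, 28, 29].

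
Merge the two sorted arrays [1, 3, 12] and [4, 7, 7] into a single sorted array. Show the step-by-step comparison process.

Merging process:

Compare 1 vs 4: take 1 from left. Merged: [1]
Compare 3 vs 4: take 3 from left. Merged: [1, 3]
Compare 12 vs 4: take 4 from right. Merged: [1, 3, 4]
Compare 12 vs 7: take 7 from right. Merged: [1, 3, 4, 7]
Compare 12 vs 7: take 7 from right. Merged: [1, 3, 4, 7, 7]
Append remaining from left: [12]. Merged: [1, 3, 4, 7, 7, 12]

Final merged array: [1, 3, 4, 7, 7, 12]
Total comparisons: 5

The merged array is [1, 3, 4, 7, 7, 12], requiring 5 comparisons. The merge step runs in O(n) time where n is the total number of elements.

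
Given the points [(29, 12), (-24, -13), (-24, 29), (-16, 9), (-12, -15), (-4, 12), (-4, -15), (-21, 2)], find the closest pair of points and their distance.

Computing all pairwise distances among 8 points:

d((29, 12), (-24, -13)) = 58.6003
d((29, 12), (-24, 29)) = 55.6597
d((29, 12), (-16, 9)) = 45.0999
d((29, 12), (-12, -15)) = 49.0918
d((29, 12), (-4, 12)) = 33.0
d((29, 12), (-4, -15)) = 42.638
d((29, 12), (-21, 2)) = 50.9902
d((-24, -13), (-24, 29)) = 42.0
d((-24, -13), (-16, 9)) = 23.4094
d((-24, -13), (-12, -15)) = 12.1655
d((-24, -13), (-4, 12)) = 32.0156
d((-24, -13), (-4, -15)) = 20.0998
d((-24, -13), (-21, 2)) = 15.2971
d((-24, 29), (-16, 9)) = 21.5407
d((-24, 29), (-12, -15)) = 45.607
d((-24, 29), (-4, 12)) = 26.2488
d((-24, 29), (-4, -15)) = 48.3322
d((-24, 29), (-21, 2)) = 27.1662
d((-16, 9), (-12, -15)) = 24.3311
d((-16, 9), (-4, 12)) = 12.3693
d((-16, 9), (-4, -15)) = 26.8328
d((-16, 9), (-21, 2)) = 8.6023
d((-12, -15), (-4, 12)) = 28.1603
d((-12, -15), (-4, -15)) = 8.0 <-- minimum
d((-12, -15), (-21, 2)) = 19.2354
d((-4, 12), (-4, -15)) = 27.0
d((-4, 12), (-21, 2)) = 19.7231
d((-4, -15), (-21, 2)) = 24.0416

Closest pair: (-12, -15) and (-4, -15) with distance 8.0

The closest pair is (-12, -15) and (-4, -15) with Euclidean distance 8.0. For 8 points, brute-force pairwise comparison is shown above. For large n, the divide-and-conquer algorithm (sort by x, recurse on halves, check the dividing strip) achieves O(n log n).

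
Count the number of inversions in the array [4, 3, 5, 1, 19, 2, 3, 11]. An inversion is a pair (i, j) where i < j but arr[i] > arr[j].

Finding inversions in [4, 3, 5, 1, 19, 2, 3, 11]:

(0, 1): arr[0]=4 > arr[1]=3
(0, 3): arr[0]=4 > arr[3]=1
(0, 5): arr[0]=4 > arr[5]=2
(0, 6): arr[0]=4 > arr[6]=3
(1, 3): arr[1]=3 > arr[3]=1
(1, 5): arr[1]=3 > arr[5]=2
(2, 3): arr[2]=5 > arr[3]=1
(2, 5): arr[2]=5 > arr[5]=2
(2, 6): arr[2]=5 > arr[6]=3
(4, 5): arr[4]=19 > arr[5]=2
(4, 6): arr[4]=19 > arr[6]=3
(4, 7): arr[4]=19 > arr[7]=11

Total inversions: 12

The array has 12 inversion(s): (0,1), (0,3), (0,5), (0,6), (1,3), (1,5), (2,3), (2,5), (2,6), (4,5), (4,6), (4,7). Each pair (i,j) satisfies i < j and arr[i] > arr[j].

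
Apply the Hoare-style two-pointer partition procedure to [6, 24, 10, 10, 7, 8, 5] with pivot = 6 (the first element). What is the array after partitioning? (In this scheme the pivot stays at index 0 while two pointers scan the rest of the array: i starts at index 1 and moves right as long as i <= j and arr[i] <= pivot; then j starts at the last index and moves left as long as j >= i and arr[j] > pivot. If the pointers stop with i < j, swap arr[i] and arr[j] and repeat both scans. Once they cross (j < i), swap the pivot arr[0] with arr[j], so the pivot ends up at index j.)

Hoare-style two-pointer partition with pivot = 6:

Initial array: [6, 24, 10, 10, 7, 8, 5]

Pointers start at i = 1, j = 6.
i stops at index 1 (arr[1]=24 > 6), j stops at index 6 (arr[6]=5 <= 6): swap arr[1] and arr[6], array becomes [6, 5, 10, 10, 7, 8, 24]
i ends at 2, j ends at 1: the pointers have crossed (j < i), so scanning stops.

Swap pivot arr[0] with arr[1] to place pivot at position 1: [5, 6, 10, 10, 7, 8, 24]
Pivot position: 1

After partitioning with pivot 6, the array becomes [5, 6, 10, 10, 7, 8, 24]. The pivot is placed at index 1. All elements to the left of the pivot are <= 6, and all elements to the right are > 6.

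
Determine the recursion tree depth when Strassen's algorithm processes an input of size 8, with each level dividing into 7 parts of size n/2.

For divide and conquer with division factor 2:

Problem sizes at each level:
Level 0: 8
Level 1: 4
Level 2: 2
Level 3: 1

The root is level 0 and the size-1 base case is level 3 (the tree spans levels 0 through 3, i.e. 4 levels counting the root), so the depth is the number of divisions: log_2(8) = 3

The recursion tree depth is log_2(8) = 3. At each level, the problem size is divided by 2, so it takes 3 divisions to reduce to a base case of size 1. The algorithm makes 7 recursive calls at each level.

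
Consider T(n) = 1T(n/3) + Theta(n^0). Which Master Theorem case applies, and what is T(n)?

Master Theorem for T(n) = 1T(n/3) + O(n^0):

a = 1, b = 3, c = 0
log_b(a) = log_3(1) = 0.0000

Case 2: c = 0 = log_3(1) = 0.0000
T(n) = O(n^0 log n) = O(log n)

For T(n) = 1T(n/3) + O(n^0): log_3(1) = 0.0000. This is Case 2 of the Master Theorem (c = log_b(a), equal work at all levels), giving O(log n).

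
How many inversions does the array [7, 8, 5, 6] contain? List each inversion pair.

Finding inversions in [7, 8, 5, 6]:

(0, 2): arr[0]=7 > arr[2]=5
(0, 3): arr[0]=7 > arr[3]=6
(1, 2): arr[1]=8 > arr[2]=5
(1, 3): arr[1]=8 > arr[3]=6

Total inversions: 4

The array has 4 inversion(s): (0,2), (0,3), (1,2), (1,3). Each pair (i,j) satisfies i < j and arr[i] > arr[j].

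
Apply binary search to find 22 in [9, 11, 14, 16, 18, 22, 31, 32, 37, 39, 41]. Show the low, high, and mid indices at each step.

Binary search for 22 in [9, 11, 14, 16, 18, 22, 31, 32, 37, 39, 41]:

lo=0, hi=10, mid=5, arr[mid]=22 -> Found target at index 5!

Binary search finds 22 at index 5 after 1 comparisons. The search repeatedly halves the search space by comparing with the middle element.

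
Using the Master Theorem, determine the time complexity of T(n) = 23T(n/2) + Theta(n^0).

Master Theorem for T(n) = 23T(n/2) + O(n^0):

a = 23, b = 2, c = 0
log_b(a) = log_2(23) = 4.5236

Case 1: c = 0 < log_2(23) = 4.5236
T(n) = O(n^(log_2 23))

For T(n) = 23T(n/2) + O(n^0): log_2(23) = 4.5236. This is Case 1 of the Master Theorem (c < log_b(a), work dominated by leaves), giving O(n^(log_2 23)).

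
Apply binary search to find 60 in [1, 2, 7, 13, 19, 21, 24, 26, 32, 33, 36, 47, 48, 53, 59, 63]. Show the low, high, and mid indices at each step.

Binary search for 60 in [1, 2, 7, 13, 19, 21, 24, 26, 32, 33, 36, 47, 48, 53, 59, 63]:

lo=0, hi=15, mid=7, arr[mid]=26 -> 26 < 60, search right half
lo=8, hi=15, mid=11, arr[mid]=47 -> 47 < 60, search right half
lo=12, hi=15, mid=13, arr[mid]=53 -> 53 < 60, search right half
lo=14, hi=15, mid=14, arr[mid]=59 -> 59 < 60, search right half
lo=15, hi=15, mid=15, arr[mid]=63 -> 63 > 60, search left half
lo=15 > hi=14, target 60 not found

Binary search determines that 60 is not in the array after 5 comparisons. The search space was exhausted without finding the target.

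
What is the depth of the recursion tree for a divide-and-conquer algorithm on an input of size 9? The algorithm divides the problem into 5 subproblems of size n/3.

For divide and conquer with division factor 3:

Problem sizes at each level:
Level 0: 9
Level 1: 3
Level 2: 1

The root is level 0 and the size-1 base case is level 2 (the tree spans levels 0 through 2, i.e. 3 levels counting the root), so the depth is the number of divisions: log_3(9) = 2

The recursion tree depth is log_3(9) = 2. At each level, the problem size is divided by 3, so it takes 2 divisions to reduce to a base case of size 1. The algorithm makes 5 recursive calls at each level.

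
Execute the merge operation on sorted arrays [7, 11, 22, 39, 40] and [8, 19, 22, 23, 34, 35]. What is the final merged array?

Merging process:

Compare 7 vs 8: take 7 from left. Merged: [7]
Compare 11 vs 8: take 8 from right. Merged: [7, 8]
Compare 11 vs 19: take 11 from left. Merged: [7, 8, 11]
Compare 22 vs 19: take 19 from right. Merged: [7, 8, 11, 19]
Compare 22 vs 22: take 22 from left. Merged: [7, 8, 11, 19, 22]
Compare 39 vs 22: take 22 from right. Merged: [7, 8, 11, 19, 22, 22]
Compare 39 vs 23: take 23 from right. Merged: [7, 8, 11, 19, 22, 22, 23]
Compare 39 vs 34: take 34 from right. Merged: [7, 8, 11, 19, 22, 22, 23, 34]
Compare 39 vs 35: take 35 from right. Merged: [7, 8, 11, 19, 22, 22, 23, 34, 35]
Append remaining from left: [39, 40]. Merged: [7, 8, 11, 19, 22, 22, 23, 34, 35, 39, 40]

Final merged array: [7, 8, 11, 19, 22, 22, 23, 34, 35, 39, 40]
Total comparisons: 9

The merged array is [7, 8, 11, 19, 22, 22, 23, 34, 35, 39, 40], requiring 9 comparisons. The merge step runs in O(n) time where n is the total number of elements.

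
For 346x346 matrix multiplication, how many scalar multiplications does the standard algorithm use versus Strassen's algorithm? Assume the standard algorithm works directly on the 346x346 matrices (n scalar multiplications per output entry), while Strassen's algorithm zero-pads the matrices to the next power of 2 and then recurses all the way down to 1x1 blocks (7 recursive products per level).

Matrix multiplication for 346x346 matrices:

Strassen's algorithm requires power-of-2 dimensions. Pad 346x346 to 512x512 (next power of 2).

Standard algorithm: 346^3 = 41421736 multiplications
Strassen's algorithm: 7^(log2(512)) = 7^9 = 40353607 multiplications
Savings: 41421736 - 40353607 = 1068129 multiplications

Standard: 41421736 multiplications (346^3). Strassen: 40353607 multiplications (7^9, after padding to 512x512). Strassen reduces 8 recursive multiplications to 7 at each level.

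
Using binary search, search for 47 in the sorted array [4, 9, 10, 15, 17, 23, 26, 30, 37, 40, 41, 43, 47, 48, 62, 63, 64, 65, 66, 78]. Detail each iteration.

Binary search for 47 in [4, 9, 10, 15, 17, 23, 26, 30, 37, 40, 41, 43, 47, 48, 62, 63, 64, 65, 66, 78]:

lo=0, hi=19, mid=9, arr[mid]=40 -> 40 < 47, search right half
lo=10, hi=19, mid=14, arr[mid]=62 -> 62 > 47, search left half
lo=10, hi=13, mid=11, arr[mid]=43 -> 43 < 47, search right half
lo=12, hi=13, mid=12, arr[mid]=47 -> Found target at index 12!

Binary search finds 47 at index 12 after 4 comparisons. The search repeatedly halves the search space by comparing with the middle element.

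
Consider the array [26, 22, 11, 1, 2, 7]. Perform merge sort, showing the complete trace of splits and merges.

Merge sort trace:

Split: [26, 22, 11, 1, 2, 7] -> [26, 22, 11] and [1, 2, 7]
  Split: [26, 22, 11] -> [26] and [22, 11]
    Split: [22, 11] -> [22] and [11]
    Merge: [22] + [11] -> [11, 22]
  Merge: [26] + [11, 22] -> [11, 22, 26]
  Split: [1, 2, 7] -> [1] and [2, 7]
    Split: [2, 7] -> [2] and [7]
    Merge: [2] + [7] -> [2, 7]
  Merge: [1] + [2, 7] -> [1, 2, 7]
Merge: [11, 22, 26] + [1, 2, 7] -> [1, 2, 7, 11, 22, 26]

Final sorted array: [1, 2, 7, 11, 22, 26]

The merge sort proceeds by recursively splitting the array and merging sorted halves.
After all merges, the sorted array is [1, 2, 7, 11, 22, 26].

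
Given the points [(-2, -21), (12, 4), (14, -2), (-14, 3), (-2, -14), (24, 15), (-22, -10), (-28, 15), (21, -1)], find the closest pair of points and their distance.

Computing all pairwise distances among 9 points:

d((-2, -21), (12, 4)) = 28.6531
d((-2, -21), (14, -2)) = 24.8395
d((-2, -21), (-14, 3)) = 26.8328
d((-2, -21), (-2, -14)) = 7.0
d((-2, -21), (24, 15)) = 44.4072
d((-2, -21), (-22, -10)) = 22.8254
d((-2, -21), (-28, 15)) = 44.4072
d((-2, -21), (21, -1)) = 30.4795
d((12, 4), (14, -2)) = 6.3246 <-- minimum
d((12, 4), (-14, 3)) = 26.0192
d((12, 4), (-2, -14)) = 22.8035
d((12, 4), (24, 15)) = 16.2788
d((12, 4), (-22, -10)) = 36.7696
d((12, 4), (-28, 15)) = 41.4849
d((12, 4), (21, -1)) = 10.2956
d((14, -2), (-14, 3)) = 28.4429
d((14, -2), (-2, -14)) = 20.0
d((14, -2), (24, 15)) = 19.7231
d((14, -2), (-22, -10)) = 36.8782
d((14, -2), (-28, 15)) = 45.31
d((14, -2), (21, -1)) = 7.0711
d((-14, 3), (-2, -14)) = 20.8087
d((-14, 3), (24, 15)) = 39.8497
d((-14, 3), (-22, -10)) = 15.2643
d((-14, 3), (-28, 15)) = 18.4391
d((-14, 3), (21, -1)) = 35.2278
d((-2, -14), (24, 15)) = 38.9487
d((-2, -14), (-22, -10)) = 20.3961
d((-2, -14), (-28, 15)) = 38.9487
d((-2, -14), (21, -1)) = 26.4197
d((24, 15), (-22, -10)) = 52.3546
d((24, 15), (-28, 15)) = 52.0
d((24, 15), (21, -1)) = 16.2788
d((-22, -10), (-28, 15)) = 25.7099
d((-22, -10), (21, -1)) = 43.9318
d((-28, 15), (21, -1)) = 51.5461

Closest pair: (12, 4) and (14, -2) with distance 6.3246

The closest pair is (12, 4) and (14, -2) with Euclidean distance 6.3246. For 9 points, brute-force pairwise comparison is shown above. For large n, the divide-and-conquer algorithm (sort by x, recurse on halves, check the dividing strip) achieves O(n log n).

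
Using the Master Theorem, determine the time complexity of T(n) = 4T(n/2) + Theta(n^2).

Master Theorem for T(n) = 4T(n/2) + O(n^2):

a = 4, b = 2, c = 2
log_b(a) = log_2(4) = 2.0000

Case 2: c = 2 = log_2(4) = 2.0000
T(n) = O(n^2 log n) = O(n^2 log n)

For T(n) = 4T(n/2) + O(n^2): log_2(4) = 2.0000. This is Case 2 of the Master Theorem (c = log_b(a), equal work at all levels), giving O(n^2 log n).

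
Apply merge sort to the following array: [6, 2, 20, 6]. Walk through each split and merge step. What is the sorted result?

Merge sort trace:

Split: [6, 2, 20, 6] -> [6, 2] and [20, 6]
  Split: [6, 2] -> [6] and [2]
  Merge: [6] + [2] -> [2, 6]
  Split: [20, 6] -> [20] and [6]
  Merge: [20] + [6] -> [6, 20]
Merge: [2, 6] + [6, 20] -> [2, 6, 6, 20]

Final sorted array: [2, 6, 6, 20]

The merge sort proceeds by recursively splitting the array and merging sorted halves.
After all merges, the sorted array is [2, 6, 6, 20].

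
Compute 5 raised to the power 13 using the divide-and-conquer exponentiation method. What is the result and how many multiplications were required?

Computing 5^13 by squaring (build up from 5^1; each line after the first costs one multiplication):

5^1 = 5
5^2 = (5^1)^2 = 5^2 = 25
5^3 = 5 * 5^2 = 5 * 25 = 125
5^6 = (5^3)^2 = 125^2 = 15625
5^12 = (5^6)^2 = 15625^2 = 244140625
5^13 = 5 * 5^12 = 5 * 244140625 = 1220703125

Result: 1220703125
Multiplications needed: 5 (5 lines after 5^1)

5^13 = 1220703125. Using exponentiation by squaring, this requires 5 multiplications. The key idea: if the exponent is even, square the half-power; if odd, multiply by the base once.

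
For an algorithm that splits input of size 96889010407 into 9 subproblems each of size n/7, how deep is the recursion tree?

For divide and conquer with division factor 7:

Problem sizes at each level:
Level 0: 96889010407
Level 1: 13841287201
Level 2: 1977326743
Level 3: 282475249
Level 4: 40353607
Level 5: 5764801
Level 6: 823543
Level 7: 117649
Level 8: 16807
Level 9: 2401
Level 10: 343
Level 11: 49
Level 12: 7
Level 13: 1

The root is level 0 and the size-1 base case is level 13 (the tree spans levels 0 through 13, i.e. 14 levels counting the root), so the depth is the number of divisions: log_7(96889010407) = 13

The recursion tree depth is log_7(96889010407) = 13. At each level, the problem size is divided by 7, so it takes 13 divisions to reduce to a base case of size 1. The algorithm makes 9 recursive calls at each level.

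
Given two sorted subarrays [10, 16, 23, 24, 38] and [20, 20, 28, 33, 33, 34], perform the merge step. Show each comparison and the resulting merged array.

Merging process:

Compare 10 vs 20: take 10 from left. Merged: [10]
Compare 16 vs 20: take 16 from left. Merged: [10, 16]
Compare 23 vs 20: take 20 from right. Merged: [10, 16, 20]
Compare 23 vs 20: take 20 from right. Merged: [10, 16, 20, 20]
Compare 23 vs 28: take 23 from left. Merged: [10, 16, 20, 20, 23]
Compare 24 vs 28: take 24 from left. Merged: [10, 16, 20, 20, 23, 24]
Compare 38 vs 28: take 28 from right. Merged: [10, 16, 20, 20, 23, 24, 28]
Compare 38 vs 33: take 33 from right. Merged: [10, 16, 20, 20, 23, 24, 28, 33]
Compare 38 vs 33: take 33 from right. Merged: [10, 16, 20, 20, 23, 24, 28, 33, 33]
Compare 38 vs 34: take 34 from right. Merged: [10, 16, 20, 20, 23, 24, 28, 33, 33, 34]
Append remaining from left: [38]. Merged: [10, 16, 20, 20, 23, 24, 28, 33, 33, 34, 38]

Final merged array: [10, 16, 20, 20, 23, 24, 28, 33, 33, 34, 38]
Total comparisons: 10

The merged array is [10, 16, 20, 20, 23, 24, 28, 33, 33, 34, 38], requiring 10 comparisons. The merge step runs in O(n) time where n is the total number of elements.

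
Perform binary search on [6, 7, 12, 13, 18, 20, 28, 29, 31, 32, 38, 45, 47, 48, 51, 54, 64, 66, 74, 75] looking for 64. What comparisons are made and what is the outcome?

Binary search for 64 in [6, 7, 12, 13, 18, 20, 28, 29, 31, 32, 38, 45, 47, 48, 51, 54, 64, 66, 74, 75]:

lo=0, hi=19, mid=9, arr[mid]=32 -> 32 < 64, search right half
lo=10, hi=19, mid=14, arr[mid]=51 -> 51 < 64, search right half
lo=15, hi=19, mid=17, arr[mid]=66 -> 66 > 64, search left half
lo=15, hi=16, mid=15, arr[mid]=54 -> 54 < 64, search right half
lo=16, hi=16, mid=16, arr[mid]=64 -> Found target at index 16!

Binary search finds 64 at index 16 after 5 comparisons. The search repeatedly halves the search space by comparing with the middle element.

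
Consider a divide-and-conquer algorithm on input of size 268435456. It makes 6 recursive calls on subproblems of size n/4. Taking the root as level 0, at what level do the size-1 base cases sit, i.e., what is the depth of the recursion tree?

For divide and conquer with division factor 4:

Problem sizes at each level:
Level 0: 268435456
Level 1: 67108864
Level 2: 16777216
Level 3: 4194304
Level 4: 1048576
Level 5: 262144
Level 6: 65536
Level 7: 16384
Level 8: 4096
Level 9: 1024
Level 10: 256
Level 11: 64
Level 12: 16
Level 13: 4
Level 14: 1

The root is level 0 and the size-1 base case is level 14 (the tree spans levels 0 through 14, i.e. 15 levels counting the root), so the depth is the number of divisions: log_4(268435456) = 14

The recursion tree depth is log_4(268435456) = 14. At each level, the problem size is divided by 4, so it takes 14 divisions to reduce to a base case of size 1. The algorithm makes 6 recursive calls at each level.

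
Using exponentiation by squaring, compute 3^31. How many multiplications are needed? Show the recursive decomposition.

Computing 3^31 by squaring (build up from 3^1; each line after the first costs one multiplication):

3^1 = 3
3^2 = (3^1)^2 = 3^2 = 9
3^3 = 3 * 3^2 = 3 * 9 = 27
3^6 = (3^3)^2 = 27^2 = 729
3^7 = 3 * 3^6 = 3 * 729 = 2187
3^14 = (3^7)^2 = 2187^2 = 4782969
3^15 = 3 * 3^14 = 3 * 4782969 = 14348907
3^30 = (3^15)^2 = 14348907^2 = 205891132094649
3^31 = 3 * 3^30 = 3 * 205891132094649 = 617673396283947

Result: 617673396283947
Multiplications needed: 8 (8 lines after 3^1)

3^31 = 617673396283947. Using exponentiation by squaring, this requires 8 multiplications. The key idea: if the exponent is even, square the half-power; if odd, multiply by the base once.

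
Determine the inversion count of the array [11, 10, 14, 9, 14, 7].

Finding inversions in [11, 10, 14, 9, 14, 7]:

(0, 1): arr[0]=11 > arr[1]=10
(0, 3): arr[0]=11 > arr[3]=9
(0, 5): arr[0]=11 > arr[5]=7
(1, 3): arr[1]=10 > arr[3]=9
(1, 5): arr[1]=10 > arr[5]=7
(2, 3): arr[2]=14 > arr[3]=9
(2, 5): arr[2]=14 > arr[5]=7
(3, 5): arr[3]=9 > arr[5]=7
(4, 5): arr[4]=14 > arr[5]=7

Total inversions: 9

The array has 9 inversion(s): (0,1), (0,3), (0,5), (1,3), (1,5), (2,3), (2,5), (3,5), (4,5). Each pair (i,j) satisfies i < j and arr[i] > arr[j].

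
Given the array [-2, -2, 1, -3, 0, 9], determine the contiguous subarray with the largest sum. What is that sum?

Using Kadane's algorithm on [-2, -2, 1, -3, 0, 9]:

Scanning through the array:
Position 1 (value -2): max_ending_here = -2, max_so_far = -2
Position 2 (value 1): max_ending_here = 1, max_so_far = 1
Position 3 (value -3): max_ending_here = -2, max_so_far = 1
Position 4 (value 0): max_ending_here = 0, max_so_far = 1
Position 5 (value 9): max_ending_here = 9, max_so_far = 9

Maximum subarray: [0, 9]
Maximum sum: 9

The maximum subarray is [0, 9] with sum 9. This subarray runs from index 4 to index 5.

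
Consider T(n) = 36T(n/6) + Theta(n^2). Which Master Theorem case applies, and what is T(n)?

Master Theorem for T(n) = 36T(n/6) + O(n^2):

a = 36, b = 6, c = 2
log_b(a) = log_6(36) = 2.0000

Case 2: c = 2 = log_6(36) = 2.0000
T(n) = O(n^2 log n) = O(n^2 log n)

For T(n) = 36T(n/6) + O(n^2): log_6(36) = 2.0000. This is Case 2 of the Master Theorem (c = log_b(a), equal work at all levels), giving O(n^2 log n).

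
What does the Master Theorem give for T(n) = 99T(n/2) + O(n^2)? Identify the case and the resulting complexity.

Master Theorem for T(n) = 99T(n/2) + O(n^2):

a = 99, b = 2, c = 2
log_b(a) = log_2(99) = 6.6294

Case 1: c = 2 < log_2(99) = 6.6294
T(n) = O(n^(log_2 99))

For T(n) = 99T(n/2) + O(n^2): log_2(99) = 6.6294. This is Case 1 of the Master Theorem (c < log_b(a), work dominated by leaves), giving O(n^(log_2 99)).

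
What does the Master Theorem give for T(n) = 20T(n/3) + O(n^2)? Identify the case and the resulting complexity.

Master Theorem for T(n) = 20T(n/3) + O(n^2):

a = 20, b = 3, c = 2
log_b(a) = log_3(20) = 2.7268

Case 1: c = 2 < log_3(20) = 2.7268
T(n) = O(n^(log_3 20))

For T(n) = 20T(n/3) + O(n^2): log_3(20) = 2.7268. This is Case 1 of the Master Theorem (c < log_b(a), work dominated by leaves), giving O(n^(log_3 20)).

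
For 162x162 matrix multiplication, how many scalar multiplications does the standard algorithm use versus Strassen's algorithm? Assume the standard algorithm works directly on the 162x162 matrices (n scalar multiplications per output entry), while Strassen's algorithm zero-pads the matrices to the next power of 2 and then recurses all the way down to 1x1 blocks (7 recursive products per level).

Matrix multiplication for 162x162 matrices:

Strassen's algorithm requires power-of-2 dimensions. Pad 162x162 to 256x256 (next power of 2).

Standard algorithm: 162^3 = 4251528 multiplications
Strassen's algorithm: 7^(log2(256)) = 7^8 = 5764801 multiplications
Difference: 4251528 - 5764801 = -1513273 (Strassen uses MORE here due to padding overhead — for small or just-over-power-of-2 n, padding can outweigh the per-level savings)

Standard: 4251528 multiplications (162^3). Strassen: 5764801 multiplications (7^8, after padding to 256x256). Strassen reduces 8 recursive multiplications to 7 at each level.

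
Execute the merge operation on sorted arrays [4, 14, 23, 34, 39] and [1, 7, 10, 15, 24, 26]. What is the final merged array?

Merging process:

Compare 4 vs 1: take 1 from right. Merged: [1]
Compare 4 vs 7: take 4 from left. Merged: [1, 4]
Compare 14 vs 7: take 7 from right. Merged: [1, 4, 7]
Compare 14 vs 10: take 10 from right. Merged: [1, 4, 7, 10]
Compare 14 vs 15: take 14 from left. Merged: [1, 4, 7, 10, 14]
Compare 23 vs 15: take 15 from right. Merged: [1, 4, 7, 10, 14, 15]
Compare 23 vs 24: take 23 from left. Merged: [1, 4, 7, 10, 14, 15, 23]
Compare 34 vs 24: take 24 from right. Merged: [1, 4, 7, 10, 14, 15, 23, 24]
Compare 34 vs 26: take 26 from right. Merged: [1, 4, 7, 10, 14, 15, 23, 24, 26]
Append remaining from left: [34, 39]. Merged: [1, 4, 7, 10, 14, 15, 23, 24, 26, 34, 39]

Final merged array: [1, 4, 7, 10, 14, 15, 23, 24, 26, 34, 39]
Total comparisons: 9

The merged array is [1, 4, 7, 10, 14, 15, 23, 24, 26, 34, 39], requiring 9 comparisons. The merge step runs in O(n) time where n is the total number of elements.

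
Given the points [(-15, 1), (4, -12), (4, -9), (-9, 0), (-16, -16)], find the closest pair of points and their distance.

Computing all pairwise distances among 5 points:

d((-15, 1), (4, -12)) = 23.0217
d((-15, 1), (4, -9)) = 21.4709
d((-15, 1), (-9, 0)) = 6.0828
d((-15, 1), (-16, -16)) = 17.0294
d((4, -12), (4, -9)) = 3.0 <-- minimum
d((4, -12), (-9, 0)) = 17.6918
d((4, -12), (-16, -16)) = 20.3961
d((4, -9), (-9, 0)) = 15.8114
d((4, -9), (-16, -16)) = 21.1896
d((-9, 0), (-16, -16)) = 17.4642

Closest pair: (4, -12) and (4, -9) with distance 3.0

The closest pair is (4, -12) and (4, -9) with Euclidean distance 3.0. For 5 points, brute-force pairwise comparison is shown above. For large n, the divide-and-conquer algorithm (sort by x, recurse on halves, check the dividing strip) achieves O(n log n).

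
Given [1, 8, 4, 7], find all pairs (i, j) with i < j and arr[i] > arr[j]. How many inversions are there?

Finding inversions in [1, 8, 4, 7]:

(1, 2): arr[1]=8 > arr[2]=4
(1, 3): arr[1]=8 > arr[3]=7

Total inversions: 2

The array has 2 inversion(s): (1,2), (1,3). Each pair (i,j) satisfies i < j and arr[i] > arr[j].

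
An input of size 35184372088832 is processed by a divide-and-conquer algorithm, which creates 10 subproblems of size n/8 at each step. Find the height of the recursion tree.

For divide and conquer with division factor 8:

Problem sizes at each level:
Level 0: 35184372088832
Level 1: 4398046511104
Level 2: 549755813888
Level 3: 68719476736
Level 4: 8589934592
Level 5: 1073741824
Level 6: 134217728
Level 7: 16777216
Level 8: 2097152
Level 9: 262144
Level 10: 32768
Level 11: 4096
Level 12: 512
Level 13: 64
Level 14: 8
Level 15: 1

The root is level 0 and the size-1 base case is level 15 (the tree spans levels 0 through 15, i.e. 16 levels counting the root), so the depth is the number of divisions: log_8(35184372088832) = 15

The recursion tree depth is log_8(35184372088832) = 15. At each level, the problem size is divided by 8, so it takes 15 divisions to reduce to a base case of size 1. The algorithm makes 10 recursive calls at each level.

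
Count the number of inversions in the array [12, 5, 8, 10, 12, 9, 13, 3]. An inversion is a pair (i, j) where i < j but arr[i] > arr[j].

Finding inversions in [12, 5, 8, 10, 12, 9, 13, 3]:

(0, 1): arr[0]=12 > arr[1]=5
(0, 2): arr[0]=12 > arr[2]=8
(0, 3): arr[0]=12 > arr[3]=10
(0, 5): arr[0]=12 > arr[5]=9
(0, 7): arr[0]=12 > arr[7]=3
(1, 7): arr[1]=5 > arr[7]=3
(2, 7): arr[2]=8 > arr[7]=3
(3, 5): arr[3]=10 > arr[5]=9
(3, 7): arr[3]=10 > arr[7]=3
(4, 5): arr[4]=12 > arr[5]=9
(4, 7): arr[4]=12 > arr[7]=3
(5, 7): arr[5]=9 > arr[7]=3
(6, 7): arr[6]=13 > arr[7]=3

Total inversions: 13

The array has 13 inversion(s): (0,1), (0,2), (0,3), (0,5), (0,7), (1,7), (2,7), (3,5), (3,7), (4,5), (4,7), (5,7), (6,7). Each pair (i,j) satisfies i < j and arr[i] > arr[j].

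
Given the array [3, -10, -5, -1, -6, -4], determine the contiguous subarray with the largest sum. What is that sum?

Using Kadane's algorithm on [3, -10, -5, -1, -6, -4]:

Scanning through the array:
Position 1 (value -10): max_ending_here = -7, max_so_far = 3
Position 2 (value -5): max_ending_here = -5, max_so_far = 3
Position 3 (value -1): max_ending_here = -1, max_so_far = 3
Position 4 (value -6): max_ending_here = -6, max_so_far = 3
Position 5 (value -4): max_ending_here = -4, max_so_far = 3

Maximum subarray: [3]
Maximum sum: 3

The maximum subarray is [3] with sum 3. This subarray runs from index 0 to index 0.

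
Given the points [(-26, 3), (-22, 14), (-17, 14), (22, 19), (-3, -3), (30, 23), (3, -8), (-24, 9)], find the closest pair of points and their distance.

Computing all pairwise distances among 8 points:

d((-26, 3), (-22, 14)) = 11.7047
d((-26, 3), (-17, 14)) = 14.2127
d((-26, 3), (22, 19)) = 50.5964
d((-26, 3), (-3, -3)) = 23.7697
d((-26, 3), (30, 23)) = 59.4643
d((-26, 3), (3, -8)) = 31.0161
d((-26, 3), (-24, 9)) = 6.3246
d((-22, 14), (-17, 14)) = 5.0 <-- minimum
d((-22, 14), (22, 19)) = 44.2832
d((-22, 14), (-3, -3)) = 25.4951
d((-22, 14), (30, 23)) = 52.7731
d((-22, 14), (3, -8)) = 33.3017
d((-22, 14), (-24, 9)) = 5.3852
d((-17, 14), (22, 19)) = 39.3192
d((-17, 14), (-3, -3)) = 22.0227
d((-17, 14), (30, 23)) = 47.8539
d((-17, 14), (3, -8)) = 29.7321
d((-17, 14), (-24, 9)) = 8.6023
d((22, 19), (-3, -3)) = 33.3017
d((22, 19), (30, 23)) = 8.9443
d((22, 19), (3, -8)) = 33.0151
d((22, 19), (-24, 9)) = 47.0744
d((-3, -3), (30, 23)) = 42.0119
d((-3, -3), (3, -8)) = 7.8102
d((-3, -3), (-24, 9)) = 24.1868
d((30, 23), (3, -8)) = 41.1096
d((30, 23), (-24, 9)) = 55.7853
d((3, -8), (-24, 9)) = 31.9061

Closest pair: (-22, 14) and (-17, 14) with distance 5.0

The closest pair is (-22, 14) and (-17, 14) with Euclidean distance 5.0. For 8 points, brute-force pairwise comparison is shown above. For large n, the divide-and-conquer algorithm (sort by x, recurse on halves, check the dividing strip) achieves O(n log n).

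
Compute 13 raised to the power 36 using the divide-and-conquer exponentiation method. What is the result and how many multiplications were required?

Computing 13^36 by squaring (build up from 13^1; each line after the first costs one multiplication):

13^1 = 13
13^2 = (13^1)^2 = 13^2 = 169
13^4 = (13^2)^2 = 169^2 = 28561
13^8 = (13^4)^2 = 28561^2 = 815730721
13^9 = 13 * 13^8 = 13 * 815730721 = 10604499373
13^18 = (13^9)^2 = 10604499373^2 = 112455406951957393129
13^36 = (13^18)^2 = 112455406951957393129^2 = 12646218552730347184269489080961456410641

Result: 12646218552730347184269489080961456410641
Multiplications needed: 6 (6 lines after 13^1)

13^36 = 12646218552730347184269489080961456410641. Using exponentiation by squaring, this requires 6 multiplications. The key idea: if the exponent is even, square the half-power; if odd, multiply by the base once.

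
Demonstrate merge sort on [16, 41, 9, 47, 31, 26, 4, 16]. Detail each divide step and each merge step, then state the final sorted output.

Merge sort trace:

Split: [16, 41, 9, 47, 31, 26, 4, 16] -> [16, 41, 9, 47] and [31, 26, 4, 16]
  Split: [16, 41, 9, 47] -> [16, 41] and [9, 47]
    Split: [16, 41] -> [16] and [41]
    Merge: [16] + [41] -> [16, 41]
    Split: [9, 47] -> [9] and [47]
    Merge: [9] + [47] -> [9, 47]
  Merge: [16, 41] + [9, 47] -> [9, 16, 41, 47]
  Split: [31, 26, 4, 16] -> [31, 26] and [4, 16]
    Split: [31, 26] -> [31] and [26]
    Merge: [31] + [26] -> [26, 31]
    Split: [4, 16] -> [4] and [16]
    Merge: [4] + [16] -> [4, 16]
  Merge: [26, 31] + [4, 16] -> [4, 16, 26, 31]
Merge: [9, 16, 41, 47] + [4, 16, 26, 31] -> [4, 9, 16, 16, 26, 31, 41, 47]

Final sorted array: [4, 9, 16, 16, 26, 31, 41, 47]

The merge sort proceeds by recursively splitting the array and merging sorted halves.
After all merges, the sorted array is [4, 9, 16, 16, 26, 31, 41, 47].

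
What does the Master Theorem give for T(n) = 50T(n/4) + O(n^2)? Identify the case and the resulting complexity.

Master Theorem for T(n) = 50T(n/4) + O(n^2):

a = 50, b = 4, c = 2
log_b(a) = log_4(50) = 2.8219

Case 1: c = 2 < log_4(50) = 2.8219
T(n) = O(n^(log_4 50))

For T(n) = 50T(n/4) + O(n^2): log_4(50) = 2.8219. This is Case 1 of the Master Theorem (c < log_b(a), work dominated by leaves), giving O(n^(log_4 50)).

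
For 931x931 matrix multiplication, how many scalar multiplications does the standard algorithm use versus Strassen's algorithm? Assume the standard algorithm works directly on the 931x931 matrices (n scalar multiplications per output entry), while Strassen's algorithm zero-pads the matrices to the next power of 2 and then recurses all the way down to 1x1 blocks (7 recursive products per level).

Matrix multiplication for 931x931 matrices:

Strassen's algorithm requires power-of-2 dimensions. Pad 931x931 to 1024x1024 (next power of 2).

Standard algorithm: 931^3 = 806954491 multiplications
Strassen's algorithm: 7^(log2(1024)) = 7^10 = 282475249 multiplications
Savings: 806954491 - 282475249 = 524479242 multiplications

Standard: 806954491 multiplications (931^3). Strassen: 282475249 multiplications (7^10, after padding to 1024x1024). Strassen reduces 8 recursive multiplications to 7 at each level.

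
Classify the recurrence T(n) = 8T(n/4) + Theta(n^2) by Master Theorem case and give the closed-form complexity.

Master Theorem for T(n) = 8T(n/4) + O(n^2):

a = 8, b = 4, c = 2
log_b(a) = log_4(8) = 1.5000

Case 3: c = 2 > log_4(8) = 1.5000
T(n) = O(n^2) = O(n^2)

For T(n) = 8T(n/4) + O(n^2): log_4(8) = 1.5000. This is Case 3 of the Master Theorem (c > log_b(a), work dominated by root), giving O(n^2).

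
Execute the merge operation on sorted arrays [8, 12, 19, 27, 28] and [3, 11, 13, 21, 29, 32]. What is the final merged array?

Merging process:

Compare 8 vs 3: take 3 from right. Merged: [3]
Compare 8 vs 11: take 8 from left. Merged: [3, 8]
Compare 12 vs 11: take 11 from right. Merged: [3, 8, 11]
Compare 12 vs 13: take 12 from left. Merged: [3, 8, 11, 12]
Compare 19 vs 13: take 13 from right. Merged: [3, 8, 11, 12, 13]
Compare 19 vs 21: take 19 from left. Merged: [3, 8, 11, 12, 13, 19]
Compare 27 vs 21: take 21 from right. Merged: [3, 8, 11, 12, 13, 19, 21]
Compare 27 vs 29: take 27 from left. Merged: [3, 8, 11, 12, 13, 19, 21, 27]
Compare 28 vs 29: take 28 from left. Merged: [3, 8, 11, 12, 13, 19, 21, 27, 28]
Append remaining from right: [29, 32]. Merged: [3, 8, 11, 12, 13, 19, 21, 27, 28, 29, 32]

Final merged array: [3, 8, 11, 12, 13, 19, 21, 27, 28, 29, 32]
Total comparisons: 9

The merged array is [3, 8, 11, 12, 13, 19, 21, 27, 28, 29, 32], requiring 9 comparisons. The merge step runs in O(n) time where n is the total number of elements.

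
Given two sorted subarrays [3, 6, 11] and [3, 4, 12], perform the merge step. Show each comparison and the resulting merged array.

Merging process:

Compare 3 vs 3: take 3 from left. Merged: [3]
Compare 6 vs 3: take 3 from right. Merged: [3, 3]
Compare 6 vs 4: take 4 from right. Merged: [3, 3, 4]
Compare 6 vs 12: take 6 from left. Merged: [3, 3, 4, 6]
Compare 11 vs 12: take 11 from left. Merged: [3, 3, 4, 6, 11]
Append remaining from right: [12]. Merged: [3, 3, 4, 6, 11, 12]

Final merged array: [3, 3, 4, 6, 11, 12]
Total comparisons: 5

The merged array is [3, 3, 4, 6, 11, 12], requiring 5 comparisons. The merge step runs in O(n) time where n is the total number of elements.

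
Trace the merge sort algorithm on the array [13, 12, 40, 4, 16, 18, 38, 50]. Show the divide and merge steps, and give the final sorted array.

Merge sort trace:

Split: [13, 12, 40, 4, 16, 18, 38, 50] -> [13, 12, 40, 4] and [16, 18, 38, 50]
  Split: [13, 12, 40, 4] -> [13, 12] and [40, 4]
    Split: [13, 12] -> [13] and [12]
    Merge: [13] + [12] -> [12, 13]
    Split: [40, 4] -> [40] and [4]
    Merge: [40] + [4] -> [4, 40]
  Merge: [12, 13] + [4, 40] -> [4, 12, 13, 40]
  Split: [16, 18, 38, 50] -> [16, 18] and [38, 50]
    Split: [16, 18] -> [16] and [18]
    Merge: [16] + [18] -> [16, 18]
    Split: [38, 50] -> [38] and [50]
    Merge: [38] + [50] -> [38, 50]
  Merge: [16, 18] + [38, 50] -> [16, 18, 38, 50]
Merge: [4, 12, 13, 40] + [16, 18, 38, 50] -> [4, 12, 13, 16, 18, 38, 40, 50]

Final sorted array: [4, 12, 13, 16, 18, 38, 40, 50]

The merge sort proceeds by recursively splitting the array and merging sorted halves.
After all merges, the sorted array is [4, 12, 13, 16, 18, 38, 40, 50].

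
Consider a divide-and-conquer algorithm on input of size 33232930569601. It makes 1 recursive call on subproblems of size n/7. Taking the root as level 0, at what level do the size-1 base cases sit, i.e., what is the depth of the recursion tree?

For divide and conquer with division factor 7:

Problem sizes at each level:
Level 0: 33232930569601
Level 1: 4747561509943
Level 2: 678223072849
Level 3: 96889010407
Level 4: 13841287201
Level 5: 1977326743
Level 6: 282475249
Level 7: 40353607
Level 8: 5764801
Level 9: 823543
Level 10: 117649
Level 11: 16807
Level 12: 2401
Level 13: 343
Level 14: 49
Level 15: 7
Level 16: 1

The root is level 0 and the size-1 base case is level 16 (the tree spans levels 0 through 16, i.e. 17 levels counting the root), so the depth is the number of divisions: log_7(33232930569601) = 16

The recursion tree depth is log_7(33232930569601) = 16. At each level, the problem size is divided by 7, so it takes 16 divisions to reduce to a base case of size 1. The algorithm makes 1 recursive call at each level.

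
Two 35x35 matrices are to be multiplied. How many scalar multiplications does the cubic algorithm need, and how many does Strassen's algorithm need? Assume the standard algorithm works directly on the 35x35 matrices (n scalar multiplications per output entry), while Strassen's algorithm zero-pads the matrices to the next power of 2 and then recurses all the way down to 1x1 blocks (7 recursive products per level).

Matrix multiplication for 35x35 matrices:

Strassen's algorithm requires power-of-2 dimensions. Pad 35x35 to 64x64 (next power of 2).

Standard algorithm: 35^3 = 42875 multiplications
Strassen's algorithm: 7^(log2(64)) = 7^6 = 117649 multiplications
Difference: 42875 - 117649 = -74774 (Strassen uses MORE here due to padding overhead — for small or just-over-power-of-2 n, padding can outweigh the per-level savings)

Standard: 42875 multiplications (35^3). Strassen: 117649 multiplications (7^6, after padding to 64x64). Strassen reduces 8 recursive multiplications to 7 at each level.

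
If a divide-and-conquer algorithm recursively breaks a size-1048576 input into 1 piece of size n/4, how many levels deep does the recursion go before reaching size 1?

For divide and conquer with division factor 4:

Problem sizes at each level:
Level 0: 1048576
Level 1: 262144
Level 2: 65536
Level 3: 16384
Level 4: 4096
Level 5: 1024
Level 6: 256
Level 7: 64
Level 8: 16
Level 9: 4
Level 10: 1

The root is level 0 and the size-1 base case is level 10 (the tree spans levels 0 through 10, i.e. 11 levels counting the root), so the depth is the number of divisions: log_4(1048576) = 10

The recursion tree depth is log_4(1048576) = 10. At each level, the problem size is divided by 4, so it takes 10 divisions to reduce to a base case of size 1. The algorithm makes 1 recursive call at each level.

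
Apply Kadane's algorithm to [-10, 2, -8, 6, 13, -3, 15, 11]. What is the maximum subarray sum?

Using Kadane's algorithm on [-10, 2, -8, 6, 13, -3, 15, 11]:

Scanning through the array:
Position 1 (value 2): max_ending_here = 2, max_so_far = 2
Position 2 (value -8): max_ending_here = -6, max_so_far = 2
Position 3 (value 6): max_ending_here = 6, max_so_far = 6
Position 4 (value 13): max_ending_here = 19, max_so_far = 19
Position 5 (value -3): max_ending_here = 16, max_so_far = 19
Position 6 (value 15): max_ending_here = 31, max_so_far = 31
Position 7 (value 11): max_ending_here = 42, max_so_far = 42

Maximum subarray: [6, 13, -3, 15, 11]
Maximum sum: 42

The maximum subarray is [6, 13, -3, 15, 11] with sum 42. This subarray runs from index 3 to index 7.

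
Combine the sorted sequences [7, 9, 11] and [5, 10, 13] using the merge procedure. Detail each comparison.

Merging process:

Compare 7 vs 5: take 5 from right. Merged: [5]
Compare 7 vs 10: take 7 from left. Merged: [5, 7]
Compare 9 vs 10: take 9 from left. Merged: [5, 7, 9]
Compare 11 vs 10: take 10 from right. Merged: [5, 7, 9, 10]
Compare 11 vs 13: take 11 from left. Merged: [5, 7, 9, 10, 11]
Append remaining from right: [13]. Merged: [5, 7, 9, 10, 11, 13]

Final merged array: [5, 7, 9, 10, 11, 13]
Total comparisons: 5

The merged array is [5, 7, 9, 10, 11, 13], requiring 5 comparisons. The merge step runs in O(n) time where n is the total number of elements.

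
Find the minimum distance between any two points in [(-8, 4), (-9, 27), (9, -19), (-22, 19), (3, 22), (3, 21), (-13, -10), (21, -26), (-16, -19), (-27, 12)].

Computing all pairwise distances among 10 points:

d((-8, 4), (-9, 27)) = 23.0217
d((-8, 4), (9, -19)) = 28.6007
d((-8, 4), (-22, 19)) = 20.5183
d((-8, 4), (3, 22)) = 21.095
d((-8, 4), (3, 21)) = 20.2485
d((-8, 4), (-13, -10)) = 14.8661
d((-8, 4), (21, -26)) = 41.7253
d((-8, 4), (-16, -19)) = 24.3516
d((-8, 4), (-27, 12)) = 20.6155
d((-9, 27), (9, -19)) = 49.3964
d((-9, 27), (-22, 19)) = 15.2643
d((-9, 27), (3, 22)) = 13.0
d((-9, 27), (3, 21)) = 13.4164
d((-9, 27), (-13, -10)) = 37.2156
d((-9, 27), (21, -26)) = 60.9016
d((-9, 27), (-16, -19)) = 46.5296
d((-9, 27), (-27, 12)) = 23.4307
d((9, -19), (-22, 19)) = 49.0408
d((9, -19), (3, 22)) = 41.4367
d((9, -19), (3, 21)) = 40.4475
d((9, -19), (-13, -10)) = 23.7697
d((9, -19), (21, -26)) = 13.8924
d((9, -19), (-16, -19)) = 25.0
d((9, -19), (-27, 12)) = 47.5079
d((-22, 19), (3, 22)) = 25.1794
d((-22, 19), (3, 21)) = 25.0799
d((-22, 19), (-13, -10)) = 30.3645
d((-22, 19), (21, -26)) = 62.2415
d((-22, 19), (-16, -19)) = 38.4708
d((-22, 19), (-27, 12)) = 8.6023
d((3, 22), (3, 21)) = 1.0 <-- minimum
d((3, 22), (-13, -10)) = 35.7771
d((3, 22), (21, -26)) = 51.264
d((3, 22), (-16, -19)) = 45.1885
d((3, 22), (-27, 12)) = 31.6228
d((3, 21), (-13, -10)) = 34.8855
d((3, 21), (21, -26)) = 50.3289
d((3, 21), (-16, -19)) = 44.2832
d((3, 21), (-27, 12)) = 31.3209
d((-13, -10), (21, -26)) = 37.5766
d((-13, -10), (-16, -19)) = 9.4868
d((-13, -10), (-27, 12)) = 26.0768
d((21, -26), (-16, -19)) = 37.6563
d((21, -26), (-27, 12)) = 61.2209
d((-16, -19), (-27, 12)) = 32.8938

Closest pair: (3, 22) and (3, 21) with distance 1.0

The closest pair is (3, 22) and (3, 21) with Euclidean distance 1.0. For 10 points, brute-force pairwise comparison is shown above. For large n, the divide-and-conquer algorithm (sort by x, recurse on halves, check the dividing strip) achieves O(n log n).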